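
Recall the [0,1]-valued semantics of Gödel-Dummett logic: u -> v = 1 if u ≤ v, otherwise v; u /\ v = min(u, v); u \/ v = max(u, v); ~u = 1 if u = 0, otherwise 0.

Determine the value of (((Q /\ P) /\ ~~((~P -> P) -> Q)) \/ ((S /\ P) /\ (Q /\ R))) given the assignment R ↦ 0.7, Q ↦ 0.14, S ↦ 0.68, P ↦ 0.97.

(Q /\ P) = min(0.14, 0.97) = 0.14
~P: Gödel ¬ of 0.97 = 0 (operand ≠ 0)
(~P -> P): 0 ≤ 0.97, so result = 1
((~P -> P) -> Q): 1 > 0.14, so result = 0.14
~((~P -> P) -> Q): Gödel ¬ of 0.14 = 0 (operand ≠ 0)
~~((~P -> P) -> Q): Gödel ¬ of 0 = 1 (operand is 0)
((Q /\ P) /\ ~~((~P -> P) -> Q)) = min(0.14, 1) = 0.14
(S /\ P) = min(0.68, 0.97) = 0.68
(Q /\ R) = min(0.14, 0.7) = 0.14
((S /\ P) /\ (Q /\ R)) = min(0.68, 0.14) = 0.14
(((Q /\ P) /\ ~~((~P -> P) -> Q)) \/ ((S /\ P) /\ (Q /\ R))) = max(0.14, 0.14) = 0.14

0.14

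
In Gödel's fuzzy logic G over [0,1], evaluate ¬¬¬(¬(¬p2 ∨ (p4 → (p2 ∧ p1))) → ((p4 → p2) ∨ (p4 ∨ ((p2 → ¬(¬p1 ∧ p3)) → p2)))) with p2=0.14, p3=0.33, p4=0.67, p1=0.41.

0.00

¬p2: Gödel ¬ of 0.14 = 0 (operand ≠ 0)
(p2 ∧ p1) = min(0.14, 0.41) = 0.14
(p4 → (p2 ∧ p1)): 0.67 > 0.14, so result = 0.14
(¬p2 ∨ (p4 → (p2 ∧ p1))) = max(0, 0.14) = 0.14
¬(¬p2 ∨ (p4 → (p2 ∧ p1))): Gödel ¬ of 0.14 = 0 (operand ≠ 0)
(p4 → p2): 0.67 > 0.14, so result = 0.14
¬p1: Gödel ¬ of 0.41 = 0 (operand ≠ 0)
(¬p1 ∧ p3) = min(0, 0.33) = 0
¬(¬p1 ∧ p3): Gödel ¬ of 0 = 1 (operand is 0)
(p2 → ¬(¬p1 ∧ p3)): 0.14 ≤ 1, so result = 1
((p2 → ¬(¬p1 ∧ p3)) → p2): 1 > 0.14, so result = 0.14
(p4 ∨ ((p2 → ¬(¬p1 ∧ p3)) → p2)) = max(0.67, 0.14) = 0.67
((p4 → p2) ∨ (p4 ∨ ((p2 → ¬(¬p1 ∧ p3)) → p2))) = max(0.14, 0.67) = 0.67
(¬(¬p2 ∨ (p4 → (p2 ∧ p1))) → ((p4 → p2) ∨ (p4 ∨ ((p2 → ¬(¬p1 ∧ p3)) → p2)))): 0 ≤ 0.67, so result = 1
¬(¬(¬p2 ∨ (p4 → (p2 ∧ p1))) → ((p4 → p2) ∨ (p4 ∨ ((p2 → ¬(¬p1 ∧ p3)) → p2)))): Gödel ¬ of 1 = 0 (operand ≠ 0)
¬¬(¬(¬p2 ∨ (p4 → (p2 ∧ p1))) → ((p4 → p2) ∨ (p4 ∨ ((p2 → ¬(¬p1 ∧ p3)) → p2)))): Gödel ¬ of 0 = 1 (operand is 0)
¬¬¬(¬(¬p2 ∨ (p4 → (p2 ∧ p1))) → ((p4 → p2) ∨ (p4 ∨ ((p2 → ¬(¬p1 ∧ p3)) → p2)))): Gödel ¬ of 1 = 0 (operand ≠ 0)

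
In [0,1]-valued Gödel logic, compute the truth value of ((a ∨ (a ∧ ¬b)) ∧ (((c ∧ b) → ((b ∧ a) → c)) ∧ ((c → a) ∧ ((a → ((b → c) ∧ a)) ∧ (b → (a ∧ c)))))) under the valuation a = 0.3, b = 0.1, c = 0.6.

0.30

¬b: Gödel ¬ of 0.1 = 0 (operand ≠ 0)
(a ∧ ¬b) = min(0.3, 0) = 0
(a ∨ (a ∧ ¬b)) = max(0.3, 0) = 0.3
(c ∧ b) = min(0.6, 0.1) = 0.1
(b ∧ a) = min(0.1, 0.3) = 0.1
((b ∧ a) → c): 0.1 ≤ 0.6, so result = 1
((c ∧ b) → ((b ∧ a) → c)): 0.1 ≤ 1, so result = 1
(c → a): 0.6 > 0.3, so result = 0.3
(b → c): 0.1 ≤ 0.6, so result = 1
((b → c) ∧ a) = min(1, 0.3) = 0.3
(a → ((b → c) ∧ a)): 0.3 ≤ 0.3, so result = 1
(a ∧ c) = min(0.3, 0.6) = 0.3
(b → (a ∧ c)): 0.1 ≤ 0.3, so result = 1
((a → ((b → c) ∧ a)) ∧ (b → (a ∧ c))) = min(1, 1) = 1
((c → a) ∧ ((a → ((b → c) ∧ a)) ∧ (b → (a ∧ c)))) = min(0.3, 1) = 0.3
(((c ∧ b) → ((b ∧ a) → c)) ∧ ((c → a) ∧ ((a → ((b → c) ∧ a)) ∧ (b → (a ∧ c))))) = min(1, 0.3) = 0.3
((a ∨ (a ∧ ¬b)) ∧ (((c ∧ b) → ((b ∧ a) → c)) ∧ ((c → a) ∧ ((a → ((b → c) ∧ a)) ∧ (b → (a ∧ c)))))) = min(0.3, 0.3) = 0.3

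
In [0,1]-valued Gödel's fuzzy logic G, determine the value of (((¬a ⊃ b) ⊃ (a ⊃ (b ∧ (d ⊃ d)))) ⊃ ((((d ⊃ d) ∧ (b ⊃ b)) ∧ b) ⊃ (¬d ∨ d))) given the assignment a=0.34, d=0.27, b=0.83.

0.27

¬a: Gödel ¬ of 0.34 = 0 (operand ≠ 0)
(¬a ⊃ b): 0 ≤ 0.83, so result = 1
(d ⊃ d): 0.27 ≤ 0.27, so result = 1
(b ∧ (d ⊃ d)) = min(0.83, 1) = 0.83
(a ⊃ (b ∧ (d ⊃ d))): 0.34 ≤ 0.83, so result = 1
((¬a ⊃ b) ⊃ (a ⊃ (b ∧ (d ⊃ d)))): 1 ≤ 1, so result = 1
(d ⊃ d): 0.27 ≤ 0.27, so result = 1
(b ⊃ b): 0.83 ≤ 0.83, so result = 1
((d ⊃ d) ∧ (b ⊃ b)) = min(1, 1) = 1
(((d ⊃ d) ∧ (b ⊃ b)) ∧ b) = min(1, 0.83) = 0.83
¬d: Gödel ¬ of 0.27 = 0 (operand ≠ 0)
(¬d ∨ d) = max(0, 0.27) = 0.27
((((d ⊃ d) ∧ (b ⊃ b)) ∧ b) ⊃ (¬d ∨ d)): 0.83 > 0.27, so result = 0.27
(((¬a ⊃ b) ⊃ (a ⊃ (b ∧ (d ⊃ d)))) ⊃ ((((d ⊃ d) ∧ (b ⊃ b)) ∧ b) ⊃ (¬d ∨ d))): 1 > 0.27, so result = 0.27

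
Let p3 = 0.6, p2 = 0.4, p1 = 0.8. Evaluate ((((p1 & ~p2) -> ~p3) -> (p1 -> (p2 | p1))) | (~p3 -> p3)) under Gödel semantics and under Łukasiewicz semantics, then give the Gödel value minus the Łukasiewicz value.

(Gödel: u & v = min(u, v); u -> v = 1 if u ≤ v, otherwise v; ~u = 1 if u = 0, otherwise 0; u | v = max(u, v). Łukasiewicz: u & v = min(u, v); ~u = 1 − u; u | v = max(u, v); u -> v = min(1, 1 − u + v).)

0.00

Gödel evaluation:
  ~p2: Gödel ¬ of 0.4 = 0 (operand ≠ 0)
  (p1 & ~p2) = min(0.8, 0) = 0
  ~p3: Gödel ¬ of 0.6 = 0 (operand ≠ 0)
  ((p1 & ~p2) -> ~p3): 0 ≤ 0, so result = 1
  (p2 | p1) = max(0.4, 0.8) = 0.8
  (p1 -> (p2 | p1)): 0.8 ≤ 0.8, so result = 1
  (((p1 & ~p2) -> ~p3) -> (p1 -> (p2 | p1))): 1 ≤ 1, so result = 1
  ~p3: Gödel ¬ of 0.6 = 0 (operand ≠ 0)
  (~p3 -> p3): 0 ≤ 0.6, so result = 1
  ((((p1 & ~p2) -> ~p3) -> (p1 -> (p2 | p1))) | (~p3 -> p3)) = max(1, 1) = 1
  Gödel value = 1
Łukasiewicz evaluation:
  ~p2: Łukasiewicz ¬ gives 1 − 0.4 = 0.6
  (p1 & ~p2) = min(0.8, 0.6) = 0.6
  ~p3: Łukasiewicz ¬ gives 1 − 0.6 = 0.4
  ((p1 & ~p2) -> ~p3): min(1, 1 − 0.6 + 0.4) = 0.8
  (p2 | p1) = max(0.4, 0.8) = 0.8
  (p1 -> (p2 | p1)): min(1, 1 − 0.8 + 0.8) = 1
  (((p1 & ~p2) -> ~p3) -> (p1 -> (p2 | p1))): min(1, 1 − 0.8 + 1) = 1
  ~p3: Łukasiewicz ¬ gives 1 − 0.6 = 0.4
  (~p3 -> p3): min(1, 1 − 0.4 + 0.6) = 1
  ((((p1 & ~p2) -> ~p3) -> (p1 -> (p2 | p1))) | (~p3 -> p3)) = max(1, 1) = 1
  Łukasiewicz value = 1
Difference: 1 − 1 = 0.00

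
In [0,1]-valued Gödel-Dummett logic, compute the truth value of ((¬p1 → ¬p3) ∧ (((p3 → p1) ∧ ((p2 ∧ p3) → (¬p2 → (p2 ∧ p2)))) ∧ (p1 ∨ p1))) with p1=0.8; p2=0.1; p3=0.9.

0.80

¬p1: Gödel ¬ of 0.8 = 0 (operand ≠ 0)
¬p3: Gödel ¬ of 0.9 = 0 (operand ≠ 0)
(¬p1 → ¬p3): 0 ≤ 0, so result = 1
(p3 → p1): 0.9 > 0.8, so result = 0.8
(p2 ∧ p3) = min(0.1, 0.9) = 0.1
¬p2: Gödel ¬ of 0.1 = 0 (operand ≠ 0)
(p2 ∧ p2) = min(0.1, 0.1) = 0.1
(¬p2 → (p2 ∧ p2)): 0 ≤ 0.1, so result = 1
((p2 ∧ p3) → (¬p2 → (p2 ∧ p2))): 0.1 ≤ 1, so result = 1
((p3 → p1) ∧ ((p2 ∧ p3) → (¬p2 → (p2 ∧ p2)))) = min(0.8, 1) = 0.8
(p1 ∨ p1) = max(0.8, 0.8) = 0.8
(((p3 → p1) ∧ ((p2 ∧ p3) → (¬p2 → (p2 ∧ p2)))) ∧ (p1 ∨ p1)) = min(0.8, 0.8) = 0.8
((¬p1 → ¬p3) ∧ (((p3 → p1) ∧ ((p2 ∧ p3) → (¬p2 → (p2 ∧ p2)))) ∧ (p1 ∨ p1))) = min(1, 0.8) = 0.8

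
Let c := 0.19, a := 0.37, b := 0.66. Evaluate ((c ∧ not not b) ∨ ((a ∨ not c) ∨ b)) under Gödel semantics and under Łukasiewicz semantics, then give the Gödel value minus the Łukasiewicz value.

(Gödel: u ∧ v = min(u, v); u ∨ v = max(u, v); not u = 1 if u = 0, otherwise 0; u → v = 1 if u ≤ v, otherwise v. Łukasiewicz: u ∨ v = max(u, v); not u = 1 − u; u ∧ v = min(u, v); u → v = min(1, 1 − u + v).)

-0.15

Gödel evaluation:
  not b: Gödel ¬ of 0.66 = 0 (operand ≠ 0)
  not not b: Gödel ¬ of 0 = 1 (operand is 0)
  (c ∧ not not b) = min(0.19, 1) = 0.19
  not c: Gödel ¬ of 0.19 = 0 (operand ≠ 0)
  (a ∨ not c) = max(0.37, 0) = 0.37
  ((a ∨ not c) ∨ b) = max(0.37, 0.66) = 0.66
  ((c ∧ not not b) ∨ ((a ∨ not c) ∨ b)) = max(0.19, 0.66) = 0.66
  Gödel value = 0.66
Łukasiewicz evaluation:
  not b: Łukasiewicz ¬ gives 1 − 0.66 = 0.34
  not not b: Łukasiewicz ¬ gives 1 − 0.34 = 0.66
  (c ∧ not not b) = min(0.19, 0.66) = 0.19
  not c: Łukasiewicz ¬ gives 1 − 0.19 = 0.81
  (a ∨ not c) = max(0.37, 0.81) = 0.81
  ((a ∨ not c) ∨ b) = max(0.81, 0.66) = 0.81
  ((c ∧ not not b) ∨ ((a ∨ not c) ∨ b)) = max(0.19, 0.81) = 0.81
  Łukasiewicz value = 0.81
Difference: 0.66 − 0.81 = -0.15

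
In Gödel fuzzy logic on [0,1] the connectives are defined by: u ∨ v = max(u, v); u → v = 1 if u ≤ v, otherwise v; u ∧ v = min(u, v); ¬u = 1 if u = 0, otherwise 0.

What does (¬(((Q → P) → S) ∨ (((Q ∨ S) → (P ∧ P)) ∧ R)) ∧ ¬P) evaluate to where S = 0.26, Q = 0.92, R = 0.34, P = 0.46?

0.00

(Q → P): 0.92 > 0.46, so result = 0.46
((Q → P) → S): 0.46 > 0.26, so result = 0.26
(Q ∨ S) = max(0.92, 0.26) = 0.92
(P ∧ P) = min(0.46, 0.46) = 0.46
((Q ∨ S) → (P ∧ P)): 0.92 > 0.46, so result = 0.46
(((Q ∨ S) → (P ∧ P)) ∧ R) = min(0.46, 0.34) = 0.34
(((Q → P) → S) ∨ (((Q ∨ S) → (P ∧ P)) ∧ R)) = max(0.26, 0.34) = 0.34
¬(((Q → P) → S) ∨ (((Q ∨ S) → (P ∧ P)) ∧ R)): Gödel ¬ of 0.34 = 0 (operand ≠ 0)
¬P: Gödel ¬ of 0.46 = 0 (operand ≠ 0)
(¬(((Q → P) → S) ∨ (((Q ∨ S) → (P ∧ P)) ∧ R)) ∧ ¬P) = min(0, 0) = 0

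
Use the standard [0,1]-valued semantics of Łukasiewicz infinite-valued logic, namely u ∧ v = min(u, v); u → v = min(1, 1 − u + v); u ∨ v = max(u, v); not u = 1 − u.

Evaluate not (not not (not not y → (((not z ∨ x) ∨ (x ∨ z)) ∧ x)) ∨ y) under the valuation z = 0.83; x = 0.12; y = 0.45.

0.33

not y: Łukasiewicz ¬ gives 1 − 0.45 = 0.55
not not y: Łukasiewicz ¬ gives 1 − 0.55 = 0.45
not z: Łukasiewicz ¬ gives 1 − 0.83 = 0.17
(not z ∨ x) = max(0.17, 0.12) = 0.17
(x ∨ z) = max(0.12, 0.83) = 0.83
((not z ∨ x) ∨ (x ∨ z)) = max(0.17, 0.83) = 0.83
(((not z ∨ x) ∨ (x ∨ z)) ∧ x) = min(0.83, 0.12) = 0.12
(not not y → (((not z ∨ x) ∨ (x ∨ z)) ∧ x)): min(1, 1 − 0.45 + 0.12) = 0.67
not (not not y → (((not z ∨ x) ∨ (x ∨ z)) ∧ x)): Łukasiewicz ¬ gives 1 − 0.67 = 0.33
not not (not not y → (((not z ∨ x) ∨ (x ∨ z)) ∧ x)): Łukasiewicz ¬ gives 1 − 0.33 = 0.67
(not not (not not y → (((not z ∨ x) ∨ (x ∨ z)) ∧ x)) ∨ y) = max(0.67, 0.45) = 0.67
not (not not (not not y → (((not z ∨ x) ∨ (x ∨ z)) ∧ x)) ∨ y): Łukasiewicz ¬ gives 1 − 0.67 = 0.33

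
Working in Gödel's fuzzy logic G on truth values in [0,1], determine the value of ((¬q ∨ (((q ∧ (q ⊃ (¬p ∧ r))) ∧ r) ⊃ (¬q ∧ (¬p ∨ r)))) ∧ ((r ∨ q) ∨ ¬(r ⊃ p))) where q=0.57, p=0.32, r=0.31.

¬q: Gödel ¬ of 0.57 = 0 (operand ≠ 0)
¬p: Gödel ¬ of 0.32 = 0 (operand ≠ 0)
(¬p ∧ r) = min(0, 0.31) = 0
(q ⊃ (¬p ∧ r)): 0.57 > 0, so result = 0
(q ∧ (q ⊃ (¬p ∧ r))) = min(0.57, 0) = 0
((q ∧ (q ⊃ (¬p ∧ r))) ∧ r) = min(0, 0.31) = 0
¬q: Gödel ¬ of 0.57 = 0 (operand ≠ 0)
¬p: Gödel ¬ of 0.32 = 0 (operand ≠ 0)
(¬p ∨ r) = max(0, 0.31) = 0.31
(¬q ∧ (¬p ∨ r)) = min(0, 0.31) = 0
(((q ∧ (q ⊃ (¬p ∧ r))) ∧ r) ⊃ (¬q ∧ (¬p ∨ r))): 0 ≤ 0, so result = 1
(¬q ∨ (((q ∧ (q ⊃ (¬p ∧ r))) ∧ r) ⊃ (¬q ∧ (¬p ∨ r)))) = max(0, 1) = 1
(r ∨ q) = max(0.31, 0.57) = 0.57
(r ⊃ p): 0.31 ≤ 0.32, so result = 1
¬(r ⊃ p): Gödel ¬ of 1 = 0 (operand ≠ 0)
((r ∨ q) ∨ ¬(r ⊃ p)) = max(0.57, 0) = 0.57
((¬q ∨ (((q ∧ (q ⊃ (¬p ∧ r))) ∧ r) ⊃ (¬q ∧ (¬p ∨ r)))) ∧ ((r ∨ q) ∨ ¬(r ⊃ p))) = min(1, 0.57) = 0.57

0.57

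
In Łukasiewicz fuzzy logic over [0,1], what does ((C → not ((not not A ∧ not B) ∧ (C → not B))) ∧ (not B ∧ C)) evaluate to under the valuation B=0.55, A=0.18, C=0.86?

not A: Łukasiewicz ¬ gives 1 − 0.18 = 0.82
not not A: Łukasiewicz ¬ gives 1 − 0.82 = 0.18
not B: Łukasiewicz ¬ gives 1 − 0.55 = 0.45
(not not A ∧ not B) = min(0.18, 0.45) = 0.18
not B: Łukasiewicz ¬ gives 1 − 0.55 = 0.45
(C → not B): min(1, 1 − 0.86 + 0.45) = 0.59
((not not A ∧ not B) ∧ (C → not B)) = min(0.18, 0.59) = 0.18
not ((not not A ∧ not B) ∧ (C → not B)): Łukasiewicz ¬ gives 1 − 0.18 = 0.82
(C → not ((not not A ∧ not B) ∧ (C → not B))): min(1, 1 − 0.86 + 0.82) = 0.96
not B: Łukasiewicz ¬ gives 1 − 0.55 = 0.45
(not B ∧ C) = min(0.45, 0.86) = 0.45
((C → not ((not not A ∧ not B) ∧ (C → not B))) ∧ (not B ∧ C)) = min(0.96, 0.45) = 0.45

0.45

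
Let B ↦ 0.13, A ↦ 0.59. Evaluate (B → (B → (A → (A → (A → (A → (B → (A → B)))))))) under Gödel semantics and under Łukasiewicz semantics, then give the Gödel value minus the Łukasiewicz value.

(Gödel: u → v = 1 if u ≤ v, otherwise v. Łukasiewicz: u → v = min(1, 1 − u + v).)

0.00

Gödel evaluation:
  (A → B): 0.59 > 0.13, so result = 0.13
  (B → (A → B)): 0.13 ≤ 0.13, so result = 1
  (A → (B → (A → B))): 0.59 ≤ 1, so result = 1
  (A → (A → (B → (A → B)))): 0.59 ≤ 1, so result = 1
  (A → (A → (A → (B → (A → B))))): 0.59 ≤ 1, so result = 1
  (A → (A → (A → (A → (B → (A → B)))))): 0.59 ≤ 1, so result = 1
  (B → (A → (A → (A → (A → (B → (A → B))))))): 0.13 ≤ 1, so result = 1
  (B → (B → (A → (A → (A → (A → (B → (A → B)))))))): 0.13 ≤ 1, so result = 1
  Gödel value = 1
Łukasiewicz evaluation:
  (A → B): min(1, 1 − 0.59 + 0.13) = 0.54
  (B → (A → B)): min(1, 1 − 0.13 + 0.54) = 1
  (A → (B → (A → B))): min(1, 1 − 0.59 + 1) = 1
  (A → (A → (B → (A → B)))): min(1, 1 − 0.59 + 1) = 1
  (A → (A → (A → (B → (A → B))))): min(1, 1 − 0.59 + 1) = 1
  (A → (A → (A → (A → (B → (A → B)))))): min(1, 1 − 0.59 + 1) = 1
  (B → (A → (A → (A → (A → (B → (A → B))))))): min(1, 1 − 0.13 + 1) = 1
  (B → (B → (A → (A → (A → (A → (B → (A → B)))))))): min(1, 1 − 0.13 + 1) = 1
  Łukasiewicz value = 1
Difference: 1 − 1 = 0.00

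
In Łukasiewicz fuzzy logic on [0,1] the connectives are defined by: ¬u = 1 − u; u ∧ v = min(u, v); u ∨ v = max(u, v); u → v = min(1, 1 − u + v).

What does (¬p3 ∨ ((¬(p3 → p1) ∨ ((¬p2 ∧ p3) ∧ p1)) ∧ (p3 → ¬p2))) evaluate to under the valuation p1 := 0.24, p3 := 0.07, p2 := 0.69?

¬p3: Łukasiewicz ¬ gives 1 − 0.07 = 0.93
(p3 → p1): min(1, 1 − 0.07 + 0.24) = 1
¬(p3 → p1): Łukasiewicz ¬ gives 1 − 1 = 0
¬p2: Łukasiewicz ¬ gives 1 − 0.69 = 0.31
(¬p2 ∧ p3) = min(0.31, 0.07) = 0.07
((¬p2 ∧ p3) ∧ p1) = min(0.07, 0.24) = 0.07
(¬(p3 → p1) ∨ ((¬p2 ∧ p3) ∧ p1)) = max(0, 0.07) = 0.07
¬p2: Łukasiewicz ¬ gives 1 − 0.69 = 0.31
(p3 → ¬p2): min(1, 1 − 0.07 + 0.31) = 1
((¬(p3 → p1) ∨ ((¬p2 ∧ p3) ∧ p1)) ∧ (p3 → ¬p2)) = min(0.07, 1) = 0.07
(¬p3 ∨ ((¬(p3 → p1) ∨ ((¬p2 ∧ p3) ∧ p1)) ∧ (p3 → ¬p2))) = max(0.93, 0.07) = 0.93

0.93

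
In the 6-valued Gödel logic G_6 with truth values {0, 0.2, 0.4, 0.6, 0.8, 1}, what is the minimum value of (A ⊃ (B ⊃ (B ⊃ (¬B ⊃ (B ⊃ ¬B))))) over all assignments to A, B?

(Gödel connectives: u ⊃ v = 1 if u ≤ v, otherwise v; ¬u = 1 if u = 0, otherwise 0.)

1.00

Every assignment gives 1. For instance at A = 0, B = 0:
  ¬B: Gödel ¬ of 0 = 1 (operand is 0)
  ¬B: Gödel ¬ of 0 = 1 (operand is 0)
  (B ⊃ ¬B): 0 ≤ 1, so result = 1
  (¬B ⊃ (B ⊃ ¬B)): 1 ≤ 1, so result = 1
  (B ⊃ (¬B ⊃ (B ⊃ ¬B))): 0 ≤ 1, so result = 1
  (B ⊃ (B ⊃ (¬B ⊃ (B ⊃ ¬B)))): 0 ≤ 1, so result = 1
  (A ⊃ (B ⊃ (B ⊃ (¬B ⊃ (B ⊃ ¬B))))): 0 ≤ 1, so result = 1
All 36 assignments give value 1 — the formula is a G_6-tautology.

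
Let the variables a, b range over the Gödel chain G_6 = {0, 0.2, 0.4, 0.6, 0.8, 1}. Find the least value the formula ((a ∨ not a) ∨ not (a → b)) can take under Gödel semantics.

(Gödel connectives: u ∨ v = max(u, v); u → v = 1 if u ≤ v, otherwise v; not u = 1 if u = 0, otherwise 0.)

0.20

The minimum is attained at a = 0.2, b = 0.2:
  not a: Gödel ¬ of 0.2 = 0 (operand ≠ 0)
  (a ∨ not a) = max(0.2, 0) = 0.2
  (a → b): 0.2 ≤ 0.2, so result = 1
  not (a → b): Gödel ¬ of 1 = 0 (operand ≠ 0)
  ((a ∨ not a) ∨ not (a → b)) = max(0.2, 0) = 0.2
Checking all 36 assignments confirms none give a value below 0.20.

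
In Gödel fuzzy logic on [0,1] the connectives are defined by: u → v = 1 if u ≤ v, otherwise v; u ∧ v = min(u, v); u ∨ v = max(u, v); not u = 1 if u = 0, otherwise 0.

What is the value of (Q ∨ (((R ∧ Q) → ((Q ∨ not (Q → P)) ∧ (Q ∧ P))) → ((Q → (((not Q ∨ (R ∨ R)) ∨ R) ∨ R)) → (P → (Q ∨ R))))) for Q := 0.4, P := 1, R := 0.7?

(R ∧ Q) = min(0.7, 0.4) = 0.4
(Q → P): 0.4 ≤ 1, so result = 1
not (Q → P): Gödel ¬ of 1 = 0 (operand ≠ 0)
(Q ∨ not (Q → P)) = max(0.4, 0) = 0.4
(Q ∧ P) = min(0.4, 1) = 0.4
((Q ∨ not (Q → P)) ∧ (Q ∧ P)) = min(0.4, 0.4) = 0.4
((R ∧ Q) → ((Q ∨ not (Q → P)) ∧ (Q ∧ P))): 0.4 ≤ 0.4, so result = 1
not Q: Gödel ¬ of 0.4 = 0 (operand ≠ 0)
(R ∨ R) = max(0.7, 0.7) = 0.7
(not Q ∨ (R ∨ R)) = max(0, 0.7) = 0.7
((not Q ∨ (R ∨ R)) ∨ R) = max(0.7, 0.7) = 0.7
(((not Q ∨ (R ∨ R)) ∨ R) ∨ R) = max(0.7, 0.7) = 0.7
(Q → (((not Q ∨ (R ∨ R)) ∨ R) ∨ R)): 0.4 ≤ 0.7, so result = 1
(Q ∨ R) = max(0.4, 0.7) = 0.7
(P → (Q ∨ R)): 1 > 0.7, so result = 0.7
((Q → (((not Q ∨ (R ∨ R)) ∨ R) ∨ R)) → (P → (Q ∨ R))): 1 > 0.7, so result = 0.7
(((R ∧ Q) → ((Q ∨ not (Q → P)) ∧ (Q ∧ P))) → ((Q → (((not Q ∨ (R ∨ R)) ∨ R) ∨ R)) → (P → (Q ∨ R)))): 1 > 0.7, so result = 0.7
(Q ∨ (((R ∧ Q) → ((Q ∨ not (Q → P)) ∧ (Q ∧ P))) → ((Q → (((not Q ∨ (R ∨ R)) ∨ R) ∨ R)) → (P → (Q ∨ R))))) = max(0.4, 0.7) = 0.7

0.70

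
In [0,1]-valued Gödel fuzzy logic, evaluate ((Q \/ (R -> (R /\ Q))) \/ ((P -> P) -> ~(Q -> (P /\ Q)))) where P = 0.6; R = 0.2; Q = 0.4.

(R /\ Q) = min(0.2, 0.4) = 0.2
(R -> (R /\ Q)): 0.2 ≤ 0.2, so result = 1
(Q \/ (R -> (R /\ Q))) = max(0.4, 1) = 1
(P -> P): 0.6 ≤ 0.6, so result = 1
(P /\ Q) = min(0.6, 0.4) = 0.4
(Q -> (P /\ Q)): 0.4 ≤ 0.4, so result = 1
~(Q -> (P /\ Q)): Gödel ¬ of 1 = 0 (operand ≠ 0)
((P -> P) -> ~(Q -> (P /\ Q))): 1 > 0, so result = 0
((Q \/ (R -> (R /\ Q))) \/ ((P -> P) -> ~(Q -> (P /\ Q)))) = max(1, 0) = 1

1.00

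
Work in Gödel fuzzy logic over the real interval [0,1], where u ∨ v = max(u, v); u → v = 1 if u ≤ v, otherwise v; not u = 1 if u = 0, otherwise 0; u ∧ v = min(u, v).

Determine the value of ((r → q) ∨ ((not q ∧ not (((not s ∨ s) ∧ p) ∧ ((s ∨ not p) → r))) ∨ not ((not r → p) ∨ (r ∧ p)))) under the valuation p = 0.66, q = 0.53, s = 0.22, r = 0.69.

0.53

(r → q): 0.69 > 0.53, so result = 0.53
not q: Gödel ¬ of 0.53 = 0 (operand ≠ 0)
not s: Gödel ¬ of 0.22 = 0 (operand ≠ 0)
(not s ∨ s) = max(0, 0.22) = 0.22
((not s ∨ s) ∧ p) = min(0.22, 0.66) = 0.22
not p: Gödel ¬ of 0.66 = 0 (operand ≠ 0)
(s ∨ not p) = max(0.22, 0) = 0.22
((s ∨ not p) → r): 0.22 ≤ 0.69, so result = 1
(((not s ∨ s) ∧ p) ∧ ((s ∨ not p) → r)) = min(0.22, 1) = 0.22
not (((not s ∨ s) ∧ p) ∧ ((s ∨ not p) → r)): Gödel ¬ of 0.22 = 0 (operand ≠ 0)
(not q ∧ not (((not s ∨ s) ∧ p) ∧ ((s ∨ not p) → r))) = min(0, 0) = 0
not r: Gödel ¬ of 0.69 = 0 (operand ≠ 0)
(not r → p): 0 ≤ 0.66, so result = 1
(r ∧ p) = min(0.69, 0.66) = 0.66
((not r → p) ∨ (r ∧ p)) = max(1, 0.66) = 1
not ((not r → p) ∨ (r ∧ p)): Gödel ¬ of 1 = 0 (operand ≠ 0)
((not q ∧ not (((not s ∨ s) ∧ p) ∧ ((s ∨ not p) → r))) ∨ not ((not r → p) ∨ (r ∧ p))) = max(0, 0) = 0
((r → q) ∨ ((not q ∧ not (((not s ∨ s) ∧ p) ∧ ((s ∨ not p) → r))) ∨ not ((not r → p) ∨ (r ∧ p)))) = max(0.53, 0) = 0.53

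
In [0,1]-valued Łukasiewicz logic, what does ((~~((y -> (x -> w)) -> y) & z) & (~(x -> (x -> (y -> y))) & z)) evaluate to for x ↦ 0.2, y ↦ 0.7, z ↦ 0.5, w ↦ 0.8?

(x -> w): min(1, 1 − 0.2 + 0.8) = 1
(y -> (x -> w)): min(1, 1 − 0.7 + 1) = 1
((y -> (x -> w)) -> y): min(1, 1 − 1 + 0.7) = 0.7
~((y -> (x -> w)) -> y): Łukasiewicz ¬ gives 1 − 0.7 = 0.3
~~((y -> (x -> w)) -> y): Łukasiewicz ¬ gives 1 − 0.3 = 0.7
(~~((y -> (x -> w)) -> y) & z) = min(0.7, 0.5) = 0.5
(y -> y): min(1, 1 − 0.7 + 0.7) = 1
(x -> (y -> y)): min(1, 1 − 0.2 + 1) = 1
(x -> (x -> (y -> y))): min(1, 1 − 0.2 + 1) = 1
~(x -> (x -> (y -> y))): Łukasiewicz ¬ gives 1 − 1 = 0
(~(x -> (x -> (y -> y))) & z) = min(0, 0.5) = 0
((~~((y -> (x -> w)) -> y) & z) & (~(x -> (x -> (y -> y))) & z)) = min(0.5, 0) = 0

0.00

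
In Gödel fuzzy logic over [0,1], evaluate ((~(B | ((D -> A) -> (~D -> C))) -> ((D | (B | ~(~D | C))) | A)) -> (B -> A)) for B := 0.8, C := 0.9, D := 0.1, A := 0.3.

0.30

(D -> A): 0.1 ≤ 0.3, so result = 1
~D: Gödel ¬ of 0.1 = 0 (operand ≠ 0)
(~D -> C): 0 ≤ 0.9, so result = 1
((D -> A) -> (~D -> C)): 1 ≤ 1, so result = 1
(B | ((D -> A) -> (~D -> C))) = max(0.8, 1) = 1
~(B | ((D -> A) -> (~D -> C))): Gödel ¬ of 1 = 0 (operand ≠ 0)
~D: Gödel ¬ of 0.1 = 0 (operand ≠ 0)
(~D | C) = max(0, 0.9) = 0.9
~(~D | C): Gödel ¬ of 0.9 = 0 (operand ≠ 0)
(B | ~(~D | C)) = max(0.8, 0) = 0.8
(D | (B | ~(~D | C))) = max(0.1, 0.8) = 0.8
((D | (B | ~(~D | C))) | A) = max(0.8, 0.3) = 0.8
(~(B | ((D -> A) -> (~D -> C))) -> ((D | (B | ~(~D | C))) | A)): 0 ≤ 0.8, so result = 1
(B -> A): 0.8 > 0.3, so result = 0.3
((~(B | ((D -> A) -> (~D -> C))) -> ((D | (B | ~(~D | C))) | A)) -> (B -> A)): 1 > 0.3, so result = 0.3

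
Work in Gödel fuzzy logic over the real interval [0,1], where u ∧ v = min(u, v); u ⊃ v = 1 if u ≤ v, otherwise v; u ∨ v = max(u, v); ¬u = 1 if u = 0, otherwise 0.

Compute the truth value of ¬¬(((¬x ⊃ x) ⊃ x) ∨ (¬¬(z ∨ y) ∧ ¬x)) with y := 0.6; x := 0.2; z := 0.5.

¬x: Gödel ¬ of 0.2 = 0 (operand ≠ 0)
(¬x ⊃ x): 0 ≤ 0.2, so result = 1
((¬x ⊃ x) ⊃ x): 1 > 0.2, so result = 0.2
(z ∨ y) = max(0.5, 0.6) = 0.6
¬(z ∨ y): Gödel ¬ of 0.6 = 0 (operand ≠ 0)
¬¬(z ∨ y): Gödel ¬ of 0 = 1 (operand is 0)
¬x: Gödel ¬ of 0.2 = 0 (operand ≠ 0)
(¬¬(z ∨ y) ∧ ¬x) = min(1, 0) = 0
(((¬x ⊃ x) ⊃ x) ∨ (¬¬(z ∨ y) ∧ ¬x)) = max(0.2, 0) = 0.2
¬(((¬x ⊃ x) ⊃ x) ∨ (¬¬(z ∨ y) ∧ ¬x)): Gödel ¬ of 0.2 = 0 (operand ≠ 0)
¬¬(((¬x ⊃ x) ⊃ x) ∨ (¬¬(z ∨ y) ∧ ¬x)): Gödel ¬ of 0 = 1 (operand is 0)

1.00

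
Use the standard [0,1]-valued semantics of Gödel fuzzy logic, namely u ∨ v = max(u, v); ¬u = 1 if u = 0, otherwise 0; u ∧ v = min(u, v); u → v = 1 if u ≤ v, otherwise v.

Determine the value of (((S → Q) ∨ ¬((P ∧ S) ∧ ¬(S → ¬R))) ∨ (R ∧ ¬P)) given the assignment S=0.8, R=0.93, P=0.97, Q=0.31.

(S → Q): 0.8 > 0.31, so result = 0.31
(P ∧ S) = min(0.97, 0.8) = 0.8
¬R: Gödel ¬ of 0.93 = 0 (operand ≠ 0)
(S → ¬R): 0.8 > 0, so result = 0
¬(S → ¬R): Gödel ¬ of 0 = 1 (operand is 0)
((P ∧ S) ∧ ¬(S → ¬R)) = min(0.8, 1) = 0.8
¬((P ∧ S) ∧ ¬(S → ¬R)): Gödel ¬ of 0.8 = 0 (operand ≠ 0)
((S → Q) ∨ ¬((P ∧ S) ∧ ¬(S → ¬R))) = max(0.31, 0) = 0.31
¬P: Gödel ¬ of 0.97 = 0 (operand ≠ 0)
(R ∧ ¬P) = min(0.93, 0) = 0
(((S → Q) ∨ ¬((P ∧ S) ∧ ¬(S → ¬R))) ∨ (R ∧ ¬P)) = max(0.31, 0) = 0.31

0.31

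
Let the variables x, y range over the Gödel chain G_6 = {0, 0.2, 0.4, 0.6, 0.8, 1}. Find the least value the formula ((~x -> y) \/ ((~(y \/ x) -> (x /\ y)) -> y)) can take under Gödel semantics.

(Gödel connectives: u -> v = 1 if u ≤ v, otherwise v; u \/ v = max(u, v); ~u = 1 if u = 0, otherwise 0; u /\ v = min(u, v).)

The minimum is attained at x = 0, y = 0.2:
  ~x: Gödel ¬ of 0 = 1 (operand is 0)
  (~x -> y): 1 > 0.2, so result = 0.2
  (y \/ x) = max(0.2, 0) = 0.2
  ~(y \/ x): Gödel ¬ of 0.2 = 0 (operand ≠ 0)
  (x /\ y) = min(0, 0.2) = 0
  (~(y \/ x) -> (x /\ y)): 0 ≤ 0, so result = 1
  ((~(y \/ x) -> (x /\ y)) -> y): 1 > 0.2, so result = 0.2
  ((~x -> y) \/ ((~(y \/ x) -> (x /\ y)) -> y)) = max(0.2, 0.2) = 0.2
Checking all 36 assignments confirms none give a value below 0.20.

0.20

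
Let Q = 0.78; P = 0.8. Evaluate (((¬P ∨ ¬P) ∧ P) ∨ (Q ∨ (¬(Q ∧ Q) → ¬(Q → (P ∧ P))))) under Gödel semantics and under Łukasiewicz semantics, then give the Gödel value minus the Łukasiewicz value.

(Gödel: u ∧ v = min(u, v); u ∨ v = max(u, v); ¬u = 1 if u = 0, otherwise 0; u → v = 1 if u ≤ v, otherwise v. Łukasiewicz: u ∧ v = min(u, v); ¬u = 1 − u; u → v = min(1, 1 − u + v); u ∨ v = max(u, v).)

Gödel evaluation:
  ¬P: Gödel ¬ of 0.8 = 0 (operand ≠ 0)
  ¬P: Gödel ¬ of 0.8 = 0 (operand ≠ 0)
  (¬P ∨ ¬P) = max(0, 0) = 0
  ((¬P ∨ ¬P) ∧ P) = min(0, 0.8) = 0
  (Q ∧ Q) = min(0.78, 0.78) = 0.78
  ¬(Q ∧ Q): Gödel ¬ of 0.78 = 0 (operand ≠ 0)
  (P ∧ P) = min(0.8, 0.8) = 0.8
  (Q → (P ∧ P)): 0.78 ≤ 0.8, so result = 1
  ¬(Q → (P ∧ P)): Gödel ¬ of 1 = 0 (operand ≠ 0)
  (¬(Q ∧ Q) → ¬(Q → (P ∧ P))): 0 ≤ 0, so result = 1
  (Q ∨ (¬(Q ∧ Q) → ¬(Q → (P ∧ P)))) = max(0.78, 1) = 1
  (((¬P ∨ ¬P) ∧ P) ∨ (Q ∨ (¬(Q ∧ Q) → ¬(Q → (P ∧ P))))) = max(0, 1) = 1
  Gödel value = 1
Łukasiewicz evaluation:
  ¬P: Łukasiewicz ¬ gives 1 − 0.8 = 0.2
  ¬P: Łukasiewicz ¬ gives 1 − 0.8 = 0.2
  (¬P ∨ ¬P) = max(0.2, 0.2) = 0.2
  ((¬P ∨ ¬P) ∧ P) = min(0.2, 0.8) = 0.2
  (Q ∧ Q) = min(0.78, 0.78) = 0.78
  ¬(Q ∧ Q): Łukasiewicz ¬ gives 1 − 0.78 = 0.22
  (P ∧ P) = min(0.8, 0.8) = 0.8
  (Q → (P ∧ P)): min(1, 1 − 0.78 + 0.8) = 1
  ¬(Q → (P ∧ P)): Łukasiewicz ¬ gives 1 − 1 = 0
  (¬(Q ∧ Q) → ¬(Q → (P ∧ P))): min(1, 1 − 0.22 + 0) = 0.78
  (Q ∨ (¬(Q ∧ Q) → ¬(Q → (P ∧ P)))) = max(0.78, 0.78) = 0.78
  (((¬P ∨ ¬P) ∧ P) ∨ (Q ∨ (¬(Q ∧ Q) → ¬(Q → (P ∧ P))))) = max(0.2, 0.78) = 0.78
  Łukasiewicz value = 0.78
Difference: 1 − 0.78 = 0.22

0.22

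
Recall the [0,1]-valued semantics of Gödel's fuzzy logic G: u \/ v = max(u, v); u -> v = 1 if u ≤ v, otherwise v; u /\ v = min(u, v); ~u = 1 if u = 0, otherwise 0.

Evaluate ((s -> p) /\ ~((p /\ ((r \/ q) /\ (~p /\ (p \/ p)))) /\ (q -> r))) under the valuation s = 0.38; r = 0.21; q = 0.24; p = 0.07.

0.07

(s -> p): 0.38 > 0.07, so result = 0.07
(r \/ q) = max(0.21, 0.24) = 0.24
~p: Gödel ¬ of 0.07 = 0 (operand ≠ 0)
(p \/ p) = max(0.07, 0.07) = 0.07
(~p /\ (p \/ p)) = min(0, 0.07) = 0
((r \/ q) /\ (~p /\ (p \/ p))) = min(0.24, 0) = 0
(p /\ ((r \/ q) /\ (~p /\ (p \/ p)))) = min(0.07, 0) = 0
(q -> r): 0.24 > 0.21, so result = 0.21
((p /\ ((r \/ q) /\ (~p /\ (p \/ p)))) /\ (q -> r)) = min(0, 0.21) = 0
~((p /\ ((r \/ q) /\ (~p /\ (p \/ p)))) /\ (q -> r)): Gödel ¬ of 0 = 1 (operand is 0)
((s -> p) /\ ~((p /\ ((r \/ q) /\ (~p /\ (p \/ p)))) /\ (q -> r))) = min(0.07, 1) = 0.07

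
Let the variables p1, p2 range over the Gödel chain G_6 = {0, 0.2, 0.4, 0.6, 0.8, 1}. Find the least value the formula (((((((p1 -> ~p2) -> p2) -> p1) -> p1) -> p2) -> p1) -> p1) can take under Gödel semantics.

The minimum is attained at p1 = 0.2, p2 = 0:
  ~p2: Gödel ¬ of 0 = 1 (operand is 0)
  (p1 -> ~p2): 0.2 ≤ 1, so result = 1
  ((p1 -> ~p2) -> p2): 1 > 0, so result = 0
  (((p1 -> ~p2) -> p2) -> p1): 0 ≤ 0.2, so result = 1
  ((((p1 -> ~p2) -> p2) -> p1) -> p1): 1 > 0.2, so result = 0.2
  (((((p1 -> ~p2) -> p2) -> p1) -> p1) -> p2): 0.2 > 0, so result = 0
  ((((((p1 -> ~p2) -> p2) -> p1) -> p1) -> p2) -> p1): 0 ≤ 0.2, so result = 1
  (((((((p1 -> ~p2) -> p2) -> p1) -> p1) -> p2) -> p1) -> p1): 1 > 0.2, so result = 0.2
Checking all 36 assignments confirms none give a value below 0.20.

0.20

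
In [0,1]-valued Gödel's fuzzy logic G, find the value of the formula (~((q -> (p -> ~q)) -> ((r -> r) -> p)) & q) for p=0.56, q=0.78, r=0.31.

0.00

~q: Gödel ¬ of 0.78 = 0 (operand ≠ 0)
(p -> ~q): 0.56 > 0, so result = 0
(q -> (p -> ~q)): 0.78 > 0, so result = 0
(r -> r): 0.31 ≤ 0.31, so result = 1
((r -> r) -> p): 1 > 0.56, so result = 0.56
((q -> (p -> ~q)) -> ((r -> r) -> p)): 0 ≤ 0.56, so result = 1
~((q -> (p -> ~q)) -> ((r -> r) -> p)): Gödel ¬ of 1 = 0 (operand ≠ 0)
(~((q -> (p -> ~q)) -> ((r -> r) -> p)) & q) = min(0, 0.78) = 0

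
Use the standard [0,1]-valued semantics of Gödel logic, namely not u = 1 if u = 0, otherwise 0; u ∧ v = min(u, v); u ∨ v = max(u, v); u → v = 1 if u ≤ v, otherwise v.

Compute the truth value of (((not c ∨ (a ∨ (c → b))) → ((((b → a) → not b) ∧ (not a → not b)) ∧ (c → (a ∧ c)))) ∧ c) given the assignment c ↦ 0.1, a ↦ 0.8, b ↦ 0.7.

not c: Gödel ¬ of 0.1 = 0 (operand ≠ 0)
(c → b): 0.1 ≤ 0.7, so result = 1
(a ∨ (c → b)) = max(0.8, 1) = 1
(not c ∨ (a ∨ (c → b))) = max(0, 1) = 1
(b → a): 0.7 ≤ 0.8, so result = 1
not b: Gödel ¬ of 0.7 = 0 (operand ≠ 0)
((b → a) → not b): 1 > 0, so result = 0
not a: Gödel ¬ of 0.8 = 0 (operand ≠ 0)
not b: Gödel ¬ of 0.7 = 0 (operand ≠ 0)
(not a → not b): 0 ≤ 0, so result = 1
(((b → a) → not b) ∧ (not a → not b)) = min(0, 1) = 0
(a ∧ c) = min(0.8, 0.1) = 0.1
(c → (a ∧ c)): 0.1 ≤ 0.1, so result = 1
((((b → a) → not b) ∧ (not a → not b)) ∧ (c → (a ∧ c))) = min(0, 1) = 0
((not c ∨ (a ∨ (c → b))) → ((((b → a) → not b) ∧ (not a → not b)) ∧ (c → (a ∧ c)))): 1 > 0, so result = 0
(((not c ∨ (a ∨ (c → b))) → ((((b → a) → not b) ∧ (not a → not b)) ∧ (c → (a ∧ c)))) ∧ c) = min(0, 0.1) = 0

0.00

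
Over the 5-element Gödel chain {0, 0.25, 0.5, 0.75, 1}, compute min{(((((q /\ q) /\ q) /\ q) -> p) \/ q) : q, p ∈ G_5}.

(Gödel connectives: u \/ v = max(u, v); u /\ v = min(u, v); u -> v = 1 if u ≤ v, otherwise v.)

0.25

The minimum is attained at q = 0.25, p = 0:
  (q /\ q) = min(0.25, 0.25) = 0.25
  ((q /\ q) /\ q) = min(0.25, 0.25) = 0.25
  (((q /\ q) /\ q) /\ q) = min(0.25, 0.25) = 0.25
  ((((q /\ q) /\ q) /\ q) -> p): 0.25 > 0, so result = 0
  (((((q /\ q) /\ q) /\ q) -> p) \/ q) = max(0, 0.25) = 0.25
Checking all 25 assignments confirms none give a value below 0.25.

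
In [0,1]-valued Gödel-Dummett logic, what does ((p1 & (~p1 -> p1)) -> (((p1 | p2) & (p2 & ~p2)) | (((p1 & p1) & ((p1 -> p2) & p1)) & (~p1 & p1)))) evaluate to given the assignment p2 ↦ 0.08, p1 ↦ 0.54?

0.00

~p1: Gödel ¬ of 0.54 = 0 (operand ≠ 0)
(~p1 -> p1): 0 ≤ 0.54, so result = 1
(p1 & (~p1 -> p1)) = min(0.54, 1) = 0.54
(p1 | p2) = max(0.54, 0.08) = 0.54
~p2: Gödel ¬ of 0.08 = 0 (operand ≠ 0)
(p2 & ~p2) = min(0.08, 0) = 0
((p1 | p2) & (p2 & ~p2)) = min(0.54, 0) = 0
(p1 & p1) = min(0.54, 0.54) = 0.54
(p1 -> p2): 0.54 > 0.08, so result = 0.08
((p1 -> p2) & p1) = min(0.08, 0.54) = 0.08
((p1 & p1) & ((p1 -> p2) & p1)) = min(0.54, 0.08) = 0.08
~p1: Gödel ¬ of 0.54 = 0 (operand ≠ 0)
(~p1 & p1) = min(0, 0.54) = 0
(((p1 & p1) & ((p1 -> p2) & p1)) & (~p1 & p1)) = min(0.08, 0) = 0
(((p1 | p2) & (p2 & ~p2)) | (((p1 & p1) & ((p1 -> p2) & p1)) & (~p1 & p1))) = max(0, 0) = 0
((p1 & (~p1 -> p1)) -> (((p1 | p2) & (p2 & ~p2)) | (((p1 & p1) & ((p1 -> p2) & p1)) & (~p1 & p1)))): 0.54 > 0, so result = 0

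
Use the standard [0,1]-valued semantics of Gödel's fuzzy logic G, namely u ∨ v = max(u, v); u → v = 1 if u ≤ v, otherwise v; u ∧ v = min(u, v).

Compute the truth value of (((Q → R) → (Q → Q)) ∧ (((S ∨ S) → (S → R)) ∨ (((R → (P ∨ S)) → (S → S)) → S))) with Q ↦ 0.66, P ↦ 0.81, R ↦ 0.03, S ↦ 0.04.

0.04

(Q → R): 0.66 > 0.03, so result = 0.03
(Q → Q): 0.66 ≤ 0.66, so result = 1
((Q → R) → (Q → Q)): 0.03 ≤ 1, so result = 1
(S ∨ S) = max(0.04, 0.04) = 0.04
(S → R): 0.04 > 0.03, so result = 0.03
((S ∨ S) → (S → R)): 0.04 > 0.03, so result = 0.03
(P ∨ S) = max(0.81, 0.04) = 0.81
(R → (P ∨ S)): 0.03 ≤ 0.81, so result = 1
(S → S): 0.04 ≤ 0.04, so result = 1
((R → (P ∨ S)) → (S → S)): 1 ≤ 1, so result = 1
(((R → (P ∨ S)) → (S → S)) → S): 1 > 0.04, so result = 0.04
(((S ∨ S) → (S → R)) ∨ (((R → (P ∨ S)) → (S → S)) → S)) = max(0.03, 0.04) = 0.04
(((Q → R) → (Q → Q)) ∧ (((S ∨ S) → (S → R)) ∨ (((R → (P ∨ S)) → (S → S)) → S))) = min(1, 0.04) = 0.04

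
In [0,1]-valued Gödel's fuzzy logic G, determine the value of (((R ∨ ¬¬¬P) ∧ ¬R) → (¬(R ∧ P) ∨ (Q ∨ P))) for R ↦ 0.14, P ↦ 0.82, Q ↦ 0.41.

¬P: Gödel ¬ of 0.82 = 0 (operand ≠ 0)
¬¬P: Gödel ¬ of 0 = 1 (operand is 0)
¬¬¬P: Gödel ¬ of 1 = 0 (operand ≠ 0)
(R ∨ ¬¬¬P) = max(0.14, 0) = 0.14
¬R: Gödel ¬ of 0.14 = 0 (operand ≠ 0)
((R ∨ ¬¬¬P) ∧ ¬R) = min(0.14, 0) = 0
(R ∧ P) = min(0.14, 0.82) = 0.14
¬(R ∧ P): Gödel ¬ of 0.14 = 0 (operand ≠ 0)
(Q ∨ P) = max(0.41, 0.82) = 0.82
(¬(R ∧ P) ∨ (Q ∨ P)) = max(0, 0.82) = 0.82
(((R ∨ ¬¬¬P) ∧ ¬R) → (¬(R ∧ P) ∨ (Q ∨ P))): 0 ≤ 0.82, so result = 1

1.00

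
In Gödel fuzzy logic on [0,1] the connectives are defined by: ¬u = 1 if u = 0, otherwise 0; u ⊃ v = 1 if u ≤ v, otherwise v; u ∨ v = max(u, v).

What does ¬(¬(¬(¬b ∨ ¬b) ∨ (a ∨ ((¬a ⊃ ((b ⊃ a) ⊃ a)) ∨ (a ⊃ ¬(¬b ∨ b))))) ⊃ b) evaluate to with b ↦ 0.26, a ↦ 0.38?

0.00

¬b: Gödel ¬ of 0.26 = 0 (operand ≠ 0)
¬b: Gödel ¬ of 0.26 = 0 (operand ≠ 0)
(¬b ∨ ¬b) = max(0, 0) = 0
¬(¬b ∨ ¬b): Gödel ¬ of 0 = 1 (operand is 0)
¬a: Gödel ¬ of 0.38 = 0 (operand ≠ 0)
(b ⊃ a): 0.26 ≤ 0.38, so result = 1
((b ⊃ a) ⊃ a): 1 > 0.38, so result = 0.38
(¬a ⊃ ((b ⊃ a) ⊃ a)): 0 ≤ 0.38, so result = 1
¬b: Gödel ¬ of 0.26 = 0 (operand ≠ 0)
(¬b ∨ b) = max(0, 0.26) = 0.26
¬(¬b ∨ b): Gödel ¬ of 0.26 = 0 (operand ≠ 0)
(a ⊃ ¬(¬b ∨ b)): 0.38 > 0, so result = 0
((¬a ⊃ ((b ⊃ a) ⊃ a)) ∨ (a ⊃ ¬(¬b ∨ b))) = max(1, 0) = 1
(a ∨ ((¬a ⊃ ((b ⊃ a) ⊃ a)) ∨ (a ⊃ ¬(¬b ∨ b)))) = max(0.38, 1) = 1
(¬(¬b ∨ ¬b) ∨ (a ∨ ((¬a ⊃ ((b ⊃ a) ⊃ a)) ∨ (a ⊃ ¬(¬b ∨ b))))) = max(1, 1) = 1
¬(¬(¬b ∨ ¬b) ∨ (a ∨ ((¬a ⊃ ((b ⊃ a) ⊃ a)) ∨ (a ⊃ ¬(¬b ∨ b))))): Gödel ¬ of 1 = 0 (operand ≠ 0)
(¬(¬(¬b ∨ ¬b) ∨ (a ∨ ((¬a ⊃ ((b ⊃ a) ⊃ a)) ∨ (a ⊃ ¬(¬b ∨ b))))) ⊃ b): 0 ≤ 0.26, so result = 1
¬(¬(¬(¬b ∨ ¬b) ∨ (a ∨ ((¬a ⊃ ((b ⊃ a) ⊃ a)) ∨ (a ⊃ ¬(¬b ∨ b))))) ⊃ b): Gödel ¬ of 1 = 0 (operand ≠ 0)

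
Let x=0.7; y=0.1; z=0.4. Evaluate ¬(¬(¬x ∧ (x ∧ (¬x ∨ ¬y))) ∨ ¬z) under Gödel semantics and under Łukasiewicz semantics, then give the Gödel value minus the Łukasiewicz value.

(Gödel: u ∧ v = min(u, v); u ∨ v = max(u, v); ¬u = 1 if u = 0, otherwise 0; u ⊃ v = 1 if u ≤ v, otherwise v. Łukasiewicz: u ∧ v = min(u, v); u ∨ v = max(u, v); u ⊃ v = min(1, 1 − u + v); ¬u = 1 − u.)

Gödel evaluation:
  ¬x: Gödel ¬ of 0.7 = 0 (operand ≠ 0)
  ¬x: Gödel ¬ of 0.7 = 0 (operand ≠ 0)
  ¬y: Gödel ¬ of 0.1 = 0 (operand ≠ 0)
  (¬x ∨ ¬y) = max(0, 0) = 0
  (x ∧ (¬x ∨ ¬y)) = min(0.7, 0) = 0
  (¬x ∧ (x ∧ (¬x ∨ ¬y))) = min(0, 0) = 0
  ¬(¬x ∧ (x ∧ (¬x ∨ ¬y))): Gödel ¬ of 0 = 1 (operand is 0)
  ¬z: Gödel ¬ of 0.4 = 0 (operand ≠ 0)
  (¬(¬x ∧ (x ∧ (¬x ∨ ¬y))) ∨ ¬z) = max(1, 0) = 1
  ¬(¬(¬x ∧ (x ∧ (¬x ∨ ¬y))) ∨ ¬z): Gödel ¬ of 1 = 0 (operand ≠ 0)
  Gödel value = 0
Łukasiewicz evaluation:
  ¬x: Łukasiewicz ¬ gives 1 − 0.7 = 0.3
  ¬x: Łukasiewicz ¬ gives 1 − 0.7 = 0.3
  ¬y: Łukasiewicz ¬ gives 1 − 0.1 = 0.9
  (¬x ∨ ¬y) = max(0.3, 0.9) = 0.9
  (x ∧ (¬x ∨ ¬y)) = min(0.7, 0.9) = 0.7
  (¬x ∧ (x ∧ (¬x ∨ ¬y))) = min(0.3, 0.7) = 0.3
  ¬(¬x ∧ (x ∧ (¬x ∨ ¬y))): Łukasiewicz ¬ gives 1 − 0.3 = 0.7
  ¬z: Łukasiewicz ¬ gives 1 − 0.4 = 0.6
  (¬(¬x ∧ (x ∧ (¬x ∨ ¬y))) ∨ ¬z) = max(0.7, 0.6) = 0.7
  ¬(¬(¬x ∧ (x ∧ (¬x ∨ ¬y))) ∨ ¬z): Łukasiewicz ¬ gives 1 − 0.7 = 0.3
  Łukasiewicz value = 0.3
Difference: 0 − 0.3 = -0.30

-0.30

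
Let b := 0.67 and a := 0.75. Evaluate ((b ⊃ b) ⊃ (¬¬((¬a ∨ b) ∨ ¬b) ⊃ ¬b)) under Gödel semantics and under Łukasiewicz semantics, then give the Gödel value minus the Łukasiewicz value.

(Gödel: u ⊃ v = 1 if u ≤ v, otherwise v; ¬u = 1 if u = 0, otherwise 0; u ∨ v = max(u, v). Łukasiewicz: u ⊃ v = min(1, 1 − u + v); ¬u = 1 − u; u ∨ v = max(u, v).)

-0.66

Gödel evaluation:
  (b ⊃ b): 0.67 ≤ 0.67, so result = 1
  ¬a: Gödel ¬ of 0.75 = 0 (operand ≠ 0)
  (¬a ∨ b) = max(0, 0.67) = 0.67
  ¬b: Gödel ¬ of 0.67 = 0 (operand ≠ 0)
  ((¬a ∨ b) ∨ ¬b) = max(0.67, 0) = 0.67
  ¬((¬a ∨ b) ∨ ¬b): Gödel ¬ of 0.67 = 0 (operand ≠ 0)
  ¬¬((¬a ∨ b) ∨ ¬b): Gödel ¬ of 0 = 1 (operand is 0)
  ¬b: Gödel ¬ of 0.67 = 0 (operand ≠ 0)
  (¬¬((¬a ∨ b) ∨ ¬b) ⊃ ¬b): 1 > 0, so result = 0
  ((b ⊃ b) ⊃ (¬¬((¬a ∨ b) ∨ ¬b) ⊃ ¬b)): 1 > 0, so result = 0
  Gödel value = 0
Łukasiewicz evaluation:
  (b ⊃ b): min(1, 1 − 0.67 + 0.67) = 1
  ¬a: Łukasiewicz ¬ gives 1 − 0.75 = 0.25
  (¬a ∨ b) = max(0.25, 0.67) = 0.67
  ¬b: Łukasiewicz ¬ gives 1 − 0.67 = 0.33
  ((¬a ∨ b) ∨ ¬b) = max(0.67, 0.33) = 0.67
  ¬((¬a ∨ b) ∨ ¬b): Łukasiewicz ¬ gives 1 − 0.67 = 0.33
  ¬¬((¬a ∨ b) ∨ ¬b): Łukasiewicz ¬ gives 1 − 0.33 = 0.67
  ¬b: Łukasiewicz ¬ gives 1 − 0.67 = 0.33
  (¬¬((¬a ∨ b) ∨ ¬b) ⊃ ¬b): min(1, 1 − 0.67 + 0.33) = 0.66
  ((b ⊃ b) ⊃ (¬¬((¬a ∨ b) ∨ ¬b) ⊃ ¬b)): min(1, 1 − 1 + 0.66) = 0.66
  Łukasiewicz value = 0.66
Difference: 0 − 0.66 = -0.66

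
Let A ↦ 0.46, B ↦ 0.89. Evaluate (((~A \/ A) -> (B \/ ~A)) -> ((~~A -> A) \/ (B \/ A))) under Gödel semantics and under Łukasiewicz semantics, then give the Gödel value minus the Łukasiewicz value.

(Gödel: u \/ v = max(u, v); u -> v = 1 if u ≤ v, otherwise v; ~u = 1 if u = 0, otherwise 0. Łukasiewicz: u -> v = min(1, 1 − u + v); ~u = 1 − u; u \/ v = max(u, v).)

-0.11

Gödel evaluation:
  ~A: Gödel ¬ of 0.46 = 0 (operand ≠ 0)
  (~A \/ A) = max(0, 0.46) = 0.46
  ~A: Gödel ¬ of 0.46 = 0 (operand ≠ 0)
  (B \/ ~A) = max(0.89, 0) = 0.89
  ((~A \/ A) -> (B \/ ~A)): 0.46 ≤ 0.89, so result = 1
  ~A: Gödel ¬ of 0.46 = 0 (operand ≠ 0)
  ~~A: Gödel ¬ of 0 = 1 (operand is 0)
  (~~A -> A): 1 > 0.46, so result = 0.46
  (B \/ A) = max(0.89, 0.46) = 0.89
  ((~~A -> A) \/ (B \/ A)) = max(0.46, 0.89) = 0.89
  (((~A \/ A) -> (B \/ ~A)) -> ((~~A -> A) \/ (B \/ A))): 1 > 0.89, so result = 0.89
  Gödel value = 0.89
Łukasiewicz evaluation:
  ~A: Łukasiewicz ¬ gives 1 − 0.46 = 0.54
  (~A \/ A) = max(0.54, 0.46) = 0.54
  ~A: Łukasiewicz ¬ gives 1 − 0.46 = 0.54
  (B \/ ~A) = max(0.89, 0.54) = 0.89
  ((~A \/ A) -> (B \/ ~A)): min(1, 1 − 0.54 + 0.89) = 1
  ~A: Łukasiewicz ¬ gives 1 − 0.46 = 0.54
  ~~A: Łukasiewicz ¬ gives 1 − 0.54 = 0.46
  (~~A -> A): min(1, 1 − 0.46 + 0.46) = 1
  (B \/ A) = max(0.89, 0.46) = 0.89
  ((~~A -> A) \/ (B \/ A)) = max(1, 0.89) = 1
  (((~A \/ A) -> (B \/ ~A)) -> ((~~A -> A) \/ (B \/ A))): min(1, 1 − 1 + 1) = 1
  Łukasiewicz value = 1
Difference: 0.89 − 1 = -0.11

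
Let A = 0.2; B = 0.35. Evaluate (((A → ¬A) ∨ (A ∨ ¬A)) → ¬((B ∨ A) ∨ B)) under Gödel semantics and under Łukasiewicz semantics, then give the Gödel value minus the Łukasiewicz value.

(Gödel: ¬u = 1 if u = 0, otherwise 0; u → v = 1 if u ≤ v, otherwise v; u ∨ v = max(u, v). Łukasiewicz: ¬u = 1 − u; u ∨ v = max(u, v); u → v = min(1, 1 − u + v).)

-0.65

Gödel evaluation:
  ¬A: Gödel ¬ of 0.2 = 0 (operand ≠ 0)
  (A → ¬A): 0.2 > 0, so result = 0
  ¬A: Gödel ¬ of 0.2 = 0 (operand ≠ 0)
  (A ∨ ¬A) = max(0.2, 0) = 0.2
  ((A → ¬A) ∨ (A ∨ ¬A)) = max(0, 0.2) = 0.2
  (B ∨ A) = max(0.35, 0.2) = 0.35
  ((B ∨ A) ∨ B) = max(0.35, 0.35) = 0.35
  ¬((B ∨ A) ∨ B): Gödel ¬ of 0.35 = 0 (operand ≠ 0)
  (((A → ¬A) ∨ (A ∨ ¬A)) → ¬((B ∨ A) ∨ B)): 0.2 > 0, so result = 0
  Gödel value = 0
Łukasiewicz evaluation:
  ¬A: Łukasiewicz ¬ gives 1 − 0.2 = 0.8
  (A → ¬A): min(1, 1 − 0.2 + 0.8) = 1
  ¬A: Łukasiewicz ¬ gives 1 − 0.2 = 0.8
  (A ∨ ¬A) = max(0.2, 0.8) = 0.8
  ((A → ¬A) ∨ (A ∨ ¬A)) = max(1, 0.8) = 1
  (B ∨ A) = max(0.35, 0.2) = 0.35
  ((B ∨ A) ∨ B) = max(0.35, 0.35) = 0.35
  ¬((B ∨ A) ∨ B): Łukasiewicz ¬ gives 1 − 0.35 = 0.65
  (((A → ¬A) ∨ (A ∨ ¬A)) → ¬((B ∨ A) ∨ B)): min(1, 1 − 1 + 0.65) = 0.65
  Łukasiewicz value = 0.65
Difference: 0 − 0.65 = -0.65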